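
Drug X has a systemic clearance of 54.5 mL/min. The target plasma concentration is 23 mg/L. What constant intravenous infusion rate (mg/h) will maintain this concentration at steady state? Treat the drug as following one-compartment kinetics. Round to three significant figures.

CL = 54.5 mL/min = 54.5 × 0.06 = 3.270 L/h
At steady state, infusion rate equals elimination rate: rate in = CL × Css.
Rate = CL × Css = 3.270 × 23 = 75.21 mg/h

75.2 mg/h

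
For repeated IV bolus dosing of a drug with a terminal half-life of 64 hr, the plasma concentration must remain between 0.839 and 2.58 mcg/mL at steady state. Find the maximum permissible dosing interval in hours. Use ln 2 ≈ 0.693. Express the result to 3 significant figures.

k = 0.693 / t½ = 0.693 / 64 = 0.01083 h⁻¹
Between IV bolus doses, concentration decays as C = C₀·e^(−kτ), so C_peak/C_trough = e^(kτ).
τ_max = ln(C_peak/C_trough) / k = ln(2.58/0.839) / 0.01083 = 1.123 / 0.01083 = 103.7 h

104 h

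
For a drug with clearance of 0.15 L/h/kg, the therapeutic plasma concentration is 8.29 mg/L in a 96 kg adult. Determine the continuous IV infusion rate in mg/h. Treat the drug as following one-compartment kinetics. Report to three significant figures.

119 mg/h

CL = 0.15 L/h/kg × 96 kg = 14.40 L/h
At steady state, infusion rate equals elimination rate: rate in = CL × Css.
Rate = CL × Css = 14.40 × 8.29 = 119.4 mg/h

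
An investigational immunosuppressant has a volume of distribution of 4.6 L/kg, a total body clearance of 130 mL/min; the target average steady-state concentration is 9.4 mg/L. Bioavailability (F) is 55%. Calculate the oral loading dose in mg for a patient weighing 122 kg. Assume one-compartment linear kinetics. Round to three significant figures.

Vd(total) = 122 kg × 4.6 L/kg = 561.2 L
The loading dose fills Vd to the target concentration.
LD = Vd × C / F = 561.2 × 9.400 / 0.55 = 9591 mg

9590 mg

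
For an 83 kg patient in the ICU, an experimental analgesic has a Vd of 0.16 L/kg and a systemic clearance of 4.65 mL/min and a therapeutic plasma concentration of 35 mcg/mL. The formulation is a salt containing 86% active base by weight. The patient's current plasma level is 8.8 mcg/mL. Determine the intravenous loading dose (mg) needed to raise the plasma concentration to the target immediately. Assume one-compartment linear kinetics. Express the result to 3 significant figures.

405 mg

Vd = 0.16 L/kg × 83 kg = 13.28 L
LD is governed by Vd — clearance does not enter the loading-dose calculation.
Concentration deficit ΔC = 35 − 8.8 = 26.20 mg/L
LD = Vd × ΔC / S = 13.28 × 26.20 / 0.86 = 404.6 mg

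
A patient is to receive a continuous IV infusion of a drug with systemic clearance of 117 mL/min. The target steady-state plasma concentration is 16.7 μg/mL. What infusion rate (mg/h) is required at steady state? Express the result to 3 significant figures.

117 mg/h

CL = 117 mL/min × 60/1000 = 7.020 L/h
R₀ = 7.020 × 16.7 = 117.2 mg/h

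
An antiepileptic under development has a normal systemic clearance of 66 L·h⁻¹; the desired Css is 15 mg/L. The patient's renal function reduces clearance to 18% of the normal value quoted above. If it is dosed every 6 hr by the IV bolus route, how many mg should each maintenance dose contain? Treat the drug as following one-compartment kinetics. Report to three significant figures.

1070 mg

Patient clearance = 0.18 × 66.00 = 11.88 L/h
D = CL × Css × τ = 11.88 × 15 × 6 = 1069 mg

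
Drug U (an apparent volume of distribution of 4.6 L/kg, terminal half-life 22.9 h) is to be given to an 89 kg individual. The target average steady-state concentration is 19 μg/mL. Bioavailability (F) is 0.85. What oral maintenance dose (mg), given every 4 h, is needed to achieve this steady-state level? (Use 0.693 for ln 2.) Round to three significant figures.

1110 mg

Vd = 4.6 L/kg × 89 kg = 409.4 L
k = 0.693/22.9 = 0.03026 h⁻¹, so CL = k·Vd = 0.03026 × 409.4 = 12.39 L/h
D = CL × Css × τ / F = 12.39 × 19 × 4 / 0.85 = 1108 mg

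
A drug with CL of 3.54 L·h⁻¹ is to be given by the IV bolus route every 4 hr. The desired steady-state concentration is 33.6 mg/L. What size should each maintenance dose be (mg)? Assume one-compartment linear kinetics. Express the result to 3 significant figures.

476 mg

D = CL × Css × τ = 3.540 × 33.6 × 4 = 475.8 mg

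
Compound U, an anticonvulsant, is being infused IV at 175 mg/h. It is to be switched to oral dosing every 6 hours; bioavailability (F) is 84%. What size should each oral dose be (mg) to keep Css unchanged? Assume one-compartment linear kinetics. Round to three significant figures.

To maintain the same Css, the systemic dosing rate must be unchanged: F·D/τ = infusion rate.
D = rate × τ / F = 175 × 6 / 0.84 = 1250 mg

1250 mg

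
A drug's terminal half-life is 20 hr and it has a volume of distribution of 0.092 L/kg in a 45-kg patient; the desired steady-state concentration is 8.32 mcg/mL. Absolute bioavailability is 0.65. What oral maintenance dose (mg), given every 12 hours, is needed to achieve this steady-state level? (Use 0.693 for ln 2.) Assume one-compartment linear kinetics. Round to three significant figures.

Total Vd = 0.092 × 45 = 4.140 L
k = 0.693/20 = 0.03465 h⁻¹, so CL = k·Vd = 0.03465 × 4.140 = 0.1435 L/h
D = CL × Css × τ / F = 0.1435 × 8.32 × 12 / 0.65 = 22.04 mg

22.0 mg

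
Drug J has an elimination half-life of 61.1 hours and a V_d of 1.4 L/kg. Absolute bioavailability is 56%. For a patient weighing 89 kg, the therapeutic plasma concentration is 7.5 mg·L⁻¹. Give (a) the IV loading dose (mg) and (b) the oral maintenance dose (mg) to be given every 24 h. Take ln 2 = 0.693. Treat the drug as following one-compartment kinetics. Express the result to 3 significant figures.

Vd = 1.4 L/kg × 89 kg = 124.6 L
LD = Vd × C = 124.6 × 7.5 = 934.5 mg
CL = 0.693 × Vd / t½ = 0.693 × 124.6 / 61.1 = 1.413 L/h
D = CL × Css × τ / F = 1.413 × 7.5 × 24 / 0.56 = 454.2 mg

(a) 935 mg; (b) 454 mg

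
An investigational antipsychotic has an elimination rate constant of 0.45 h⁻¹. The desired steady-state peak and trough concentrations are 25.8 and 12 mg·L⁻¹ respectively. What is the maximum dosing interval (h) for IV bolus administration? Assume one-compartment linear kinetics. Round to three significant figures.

1.70 h

Between IV bolus doses, concentration decays as C = C₀·e^(−kτ), so C_peak/C_trough = e^(kτ).
τ_max = ln(C_peak/C_trough) / k = ln(25.8/12) / 0.4500 = 0.7655 / 0.4500 = 1.701 h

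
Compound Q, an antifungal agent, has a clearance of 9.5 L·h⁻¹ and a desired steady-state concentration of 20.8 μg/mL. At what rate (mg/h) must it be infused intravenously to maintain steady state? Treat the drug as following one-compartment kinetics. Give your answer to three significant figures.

At steady state, infusion rate equals elimination rate: rate in = CL × Css.
Infusion rate = CL · Css = 9.500 L/h × 20.8 mg/L = 197.6 mg/h

198 mg/h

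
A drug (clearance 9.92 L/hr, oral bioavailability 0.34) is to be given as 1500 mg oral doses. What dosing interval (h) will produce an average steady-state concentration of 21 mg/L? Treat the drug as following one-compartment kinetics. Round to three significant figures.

2.45 h

F·D/τ = CL·Css → τ = F·D / (CL·Css).
τ = 0.34 × 1500 / (9.92 × 21) = 2.448 h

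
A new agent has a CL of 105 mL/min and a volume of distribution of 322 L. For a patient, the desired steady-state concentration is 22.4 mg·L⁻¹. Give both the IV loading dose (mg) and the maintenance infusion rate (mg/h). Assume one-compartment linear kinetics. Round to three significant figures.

LD = Vd · C_target = 322.0 × 22.4 = 7213 mg
Convert clearance: 105 mL/min × 60 min/h ÷ 1000 mL/L = 6.300 L/h
Maintenance infusion rate = CL × Css = 6.300 × 22.4 = 141.1 mg/h

(a) 7210 mg; (b) 141 mg/h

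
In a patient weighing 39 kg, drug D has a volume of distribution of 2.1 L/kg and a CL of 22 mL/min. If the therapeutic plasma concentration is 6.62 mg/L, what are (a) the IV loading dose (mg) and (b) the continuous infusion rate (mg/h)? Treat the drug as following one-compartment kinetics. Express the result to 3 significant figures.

Total Vd = 2.1 × 39 = 81.90 L
Loading: fill Vd to C_target → 81.90 L × 6.62 mg/L = 542.2 mg
Convert clearance: 22 mL/min × 60 min/h ÷ 1000 mL/L = 1.320 L/h
Maintenance: replace elimination → rate = CL × Css = 1.320 × 6.62 = 8.738 mg/h

(a) 542 mg; (b) 8.74 mg/h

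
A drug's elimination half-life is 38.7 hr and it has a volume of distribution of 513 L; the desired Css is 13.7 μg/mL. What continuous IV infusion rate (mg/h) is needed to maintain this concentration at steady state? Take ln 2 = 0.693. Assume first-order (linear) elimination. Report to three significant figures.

126 mg/h

CL = 0.693 × Vd / t½ = 0.693 × 513.0 / 38.7 = 9.186 L/h
Infusion rate = CL × Css = 9.186 × 13.7 = 125.8 mg/h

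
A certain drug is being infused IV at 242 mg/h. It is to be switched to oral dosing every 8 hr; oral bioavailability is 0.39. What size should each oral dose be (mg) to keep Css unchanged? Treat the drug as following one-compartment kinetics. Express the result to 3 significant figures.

To maintain the same Css, the systemic dosing rate must be unchanged: F·D/τ = infusion rate.
D = rate × τ / F = 242 × 8 / 0.39 = 4964 mg

4960 mg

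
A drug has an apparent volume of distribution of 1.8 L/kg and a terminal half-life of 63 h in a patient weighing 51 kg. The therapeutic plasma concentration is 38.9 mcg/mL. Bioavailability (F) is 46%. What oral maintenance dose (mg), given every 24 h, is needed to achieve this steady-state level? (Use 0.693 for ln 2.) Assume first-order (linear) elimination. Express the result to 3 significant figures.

Vd(total) = 51 kg × 1.8 L/kg = 91.80 L
CL = 0.693 × Vd / t½ = 0.693 × 91.80 / 63 = 1.010 L/h
D = CL × Css × τ / F = 1.010 × 38.9 × 24 / 0.46 = 2050 mg

2050 mg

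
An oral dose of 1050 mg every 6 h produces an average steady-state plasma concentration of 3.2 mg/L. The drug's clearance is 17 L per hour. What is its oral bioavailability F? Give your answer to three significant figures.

0.311

F·D/τ = CL·Css at steady state → F = CL·Css·τ / D.
F = 17 × 3.2 × 6 / 1050 = 0.311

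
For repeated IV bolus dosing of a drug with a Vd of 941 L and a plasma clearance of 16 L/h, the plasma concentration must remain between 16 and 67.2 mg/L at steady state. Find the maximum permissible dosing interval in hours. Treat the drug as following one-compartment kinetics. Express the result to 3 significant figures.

84.4 h

k = CL / Vd = 16.00 / 941.0 = 0.01700 h⁻¹
Between IV bolus doses, concentration decays as C = C₀·e^(−kτ), so C_peak/C_trough = e^(kτ).
τ_max = ln(C_peak/C_trough) / k = ln(67.2/16) / 0.01700 = 1.435 / 0.01700 = 84.41 h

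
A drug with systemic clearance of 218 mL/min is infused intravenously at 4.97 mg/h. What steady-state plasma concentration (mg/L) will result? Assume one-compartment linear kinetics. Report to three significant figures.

0.380 mg/L

Convert clearance: 218 mL/min × 60 min/h ÷ 1000 mL/L = 13.08 L/h
Css = rate / CL = 4.97 / 13.08 = 0.3800 mg/L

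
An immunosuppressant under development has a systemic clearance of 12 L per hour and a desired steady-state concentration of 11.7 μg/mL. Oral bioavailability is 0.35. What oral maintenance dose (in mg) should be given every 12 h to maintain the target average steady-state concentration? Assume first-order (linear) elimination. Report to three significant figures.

4810 mg

D = CL × Css × τ / F = 12.00 × 11.7 × 12 / 0.35 = 4814 mg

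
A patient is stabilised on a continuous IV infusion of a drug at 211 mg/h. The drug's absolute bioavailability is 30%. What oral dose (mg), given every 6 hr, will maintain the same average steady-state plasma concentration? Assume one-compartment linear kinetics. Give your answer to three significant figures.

4220 mg

To maintain the same Css, the systemic dosing rate must be unchanged: F·D/τ = infusion rate.
D = rate × τ / F = 211 × 6 / 0.3 = 4220 mg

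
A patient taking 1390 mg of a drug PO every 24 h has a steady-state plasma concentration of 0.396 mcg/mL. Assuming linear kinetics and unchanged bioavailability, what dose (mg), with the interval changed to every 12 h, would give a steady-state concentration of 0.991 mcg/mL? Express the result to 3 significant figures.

With linear kinetics, Css is proportional to dose rate (D/τ) at fixed clearance.
D₂ = D₁ × (Css,target / Css,current) × (τ₂/τ₁) = 1390 × (0.991/0.396) × (12/24) = 1739 mg

1740 mg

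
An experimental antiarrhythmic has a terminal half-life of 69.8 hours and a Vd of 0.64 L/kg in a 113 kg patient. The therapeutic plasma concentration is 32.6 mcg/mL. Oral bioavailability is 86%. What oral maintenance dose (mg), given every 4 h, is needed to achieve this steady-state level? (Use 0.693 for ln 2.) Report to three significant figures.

Total Vd = 0.64 × 113 = 72.32 L
CL = 0.693 × Vd / t½ = 0.693 × 72.32 / 69.8 = 0.7180 L/h
D = CL × Css × τ / F = 0.7180 × 32.6 × 4 / 0.86 = 108.9 mg

109 mg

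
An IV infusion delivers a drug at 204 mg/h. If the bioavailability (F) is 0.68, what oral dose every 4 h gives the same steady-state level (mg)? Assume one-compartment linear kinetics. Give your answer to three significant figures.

1200 mg

To maintain the same Css, the systemic dosing rate must be unchanged: F·D/τ = infusion rate.
D = rate × τ / F = 204 × 4 / 0.68 = 1200 mg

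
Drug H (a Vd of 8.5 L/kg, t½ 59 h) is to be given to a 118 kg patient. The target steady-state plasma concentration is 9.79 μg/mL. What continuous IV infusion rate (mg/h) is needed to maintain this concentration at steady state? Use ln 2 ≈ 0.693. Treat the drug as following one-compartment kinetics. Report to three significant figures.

Vd = 8.5 L/kg × 118 kg = 1003 L
CL = ln 2 · Vd / t½ = 0.693 × 1003 / 59 = 11.78 L/h
Infusion rate = CL × Css = 11.78 × 9.79 = 115.3 mg/h

115 mg/h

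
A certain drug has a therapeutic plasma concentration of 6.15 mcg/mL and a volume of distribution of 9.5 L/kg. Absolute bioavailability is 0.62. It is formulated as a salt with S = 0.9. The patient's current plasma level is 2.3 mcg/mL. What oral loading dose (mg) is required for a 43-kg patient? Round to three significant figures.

Vd(total) = 43 kg × 9.5 L/kg = 408.5 L
Concentration deficit ΔC = 6.15 − 2.3 = 3.850 mg/L
LD = Vd × ΔC / F / S = 408.5 × 3.850 / 0.62 / 0.9 = 2819 mg

2820 mg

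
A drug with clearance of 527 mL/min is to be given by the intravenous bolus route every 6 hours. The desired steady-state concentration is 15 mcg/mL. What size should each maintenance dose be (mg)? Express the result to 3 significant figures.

2850 mg

CL = 527 mL/min × 60/1000 = 31.62 L/h
D = CL × Css × τ = 31.62 × 15 × 6 = 2846 mg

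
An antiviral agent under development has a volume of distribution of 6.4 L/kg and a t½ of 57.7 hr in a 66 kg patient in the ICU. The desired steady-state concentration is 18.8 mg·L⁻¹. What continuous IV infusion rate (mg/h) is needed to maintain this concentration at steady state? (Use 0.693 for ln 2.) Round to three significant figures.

Vd(total) = 66 kg × 6.4 L/kg = 422.4 L
k = 0.693/57.7 = 0.01201 h⁻¹, so CL = k·Vd = 0.01201 × 422.4 = 5.073 L/h
Infusion rate = CL × Css = 5.073 × 18.8 = 95.37 mg/h

95.4 mg/h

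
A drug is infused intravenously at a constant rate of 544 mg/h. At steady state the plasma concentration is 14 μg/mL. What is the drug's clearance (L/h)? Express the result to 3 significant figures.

At steady state, infusion rate = CL × Css, so CL = rate / Css.
CL = 544 / 14 = 38.86 L/h

38.9 L/h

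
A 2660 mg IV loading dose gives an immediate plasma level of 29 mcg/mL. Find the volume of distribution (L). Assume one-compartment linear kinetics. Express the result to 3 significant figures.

91.7 L

Immediately after an IV bolus, C₀ = Dose / Vd, so Vd = Dose / C₀.
Vd = 2660 / 29 = 91.72 L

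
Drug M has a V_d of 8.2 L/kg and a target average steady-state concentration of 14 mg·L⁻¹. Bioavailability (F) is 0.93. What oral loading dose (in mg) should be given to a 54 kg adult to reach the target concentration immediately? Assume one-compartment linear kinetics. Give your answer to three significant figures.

6670 mg

Vd(total) = 54 kg × 8.2 L/kg = 442.8 L
The loading dose fills Vd to the target concentration.
LD = Vd × C / F = 442.8 × 14.00 / 0.93 = 6666 mg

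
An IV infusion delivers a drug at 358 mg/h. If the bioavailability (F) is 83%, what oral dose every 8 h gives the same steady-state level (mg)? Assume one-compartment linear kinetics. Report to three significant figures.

3450 mg

To maintain the same Css, the systemic dosing rate must be unchanged: F·D/τ = infusion rate.
D = rate × τ / F = 358 × 8 / 0.83 = 3451 mg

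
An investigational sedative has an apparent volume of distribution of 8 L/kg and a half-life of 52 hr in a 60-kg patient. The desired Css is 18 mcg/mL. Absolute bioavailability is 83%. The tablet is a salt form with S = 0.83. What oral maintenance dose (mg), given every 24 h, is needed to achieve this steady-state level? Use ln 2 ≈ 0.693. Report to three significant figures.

4010 mg

Total Vd = 8 × 60 = 480.0 L
CL = ln 2 · Vd / t½ = 0.693 × 480.0 / 52 = 6.397 L/h
D = CL × Css × τ / F / S = 6.397 × 18 × 24 / 0.83 / 0.83 = 4011 mg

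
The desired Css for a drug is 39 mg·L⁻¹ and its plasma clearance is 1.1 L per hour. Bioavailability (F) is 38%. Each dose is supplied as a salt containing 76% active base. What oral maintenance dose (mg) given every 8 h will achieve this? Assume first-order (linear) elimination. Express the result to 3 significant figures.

D = CL × Css × τ / F / S = 1.100 × 39 × 8 / 0.38 / 0.76 = 1188 mg

1190 mg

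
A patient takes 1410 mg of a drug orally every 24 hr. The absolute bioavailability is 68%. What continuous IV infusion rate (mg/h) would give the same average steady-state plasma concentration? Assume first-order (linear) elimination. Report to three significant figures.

Equivalent systemic input: infusion rate = F·D/τ.
Rate = 0.68 × 1410 / 24 = 39.95 mg/h

40.0 mg/h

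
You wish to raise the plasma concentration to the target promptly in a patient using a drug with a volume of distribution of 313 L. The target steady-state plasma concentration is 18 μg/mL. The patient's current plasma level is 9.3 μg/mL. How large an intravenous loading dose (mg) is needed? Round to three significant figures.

The loading dose fills Vd to the target concentration.
Concentration deficit ΔC = 18 − 9.3 = 8.700 mg/L
LD = Vd × ΔC = 313.0 × 8.700 = 2723 mg

2720 mg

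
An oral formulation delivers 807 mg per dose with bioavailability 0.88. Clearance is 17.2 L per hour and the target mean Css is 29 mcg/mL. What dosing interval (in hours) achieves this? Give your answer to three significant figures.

1.42 h

F·D/τ = CL·Css → τ = F·D / (CL·Css).
τ = 0.88 × 807 / (17.2 × 29) = 1.424 h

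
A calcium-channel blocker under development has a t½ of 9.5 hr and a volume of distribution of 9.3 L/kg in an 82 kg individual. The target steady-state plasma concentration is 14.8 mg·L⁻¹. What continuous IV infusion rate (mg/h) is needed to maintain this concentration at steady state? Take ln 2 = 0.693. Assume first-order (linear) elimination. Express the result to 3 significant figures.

Vd(total) = 82 kg × 9.3 L/kg = 762.6 L
CL = ln 2 · Vd / t½ = 0.693 × 762.6 / 9.5 = 55.63 L/h
Infusion rate = CL × Css = 55.63 × 14.8 = 823.3 mg/h

823 mg/h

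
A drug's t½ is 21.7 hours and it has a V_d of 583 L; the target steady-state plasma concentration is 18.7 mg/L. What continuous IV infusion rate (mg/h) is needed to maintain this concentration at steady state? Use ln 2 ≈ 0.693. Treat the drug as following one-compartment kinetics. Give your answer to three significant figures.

k = 0.693/21.7 = 0.03194 h⁻¹, so CL = k·Vd = 0.03194 × 583.0 = 18.62 L/h
Infusion rate = CL × Css = 18.62 × 18.7 = 348.2 mg/h

348 mg/h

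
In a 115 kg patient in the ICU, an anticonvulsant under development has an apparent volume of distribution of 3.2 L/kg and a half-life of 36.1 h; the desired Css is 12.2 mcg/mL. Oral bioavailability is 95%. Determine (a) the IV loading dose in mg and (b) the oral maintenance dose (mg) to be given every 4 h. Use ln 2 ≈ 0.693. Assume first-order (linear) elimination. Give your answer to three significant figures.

(a) 4490 mg; (b) 363 mg

Vd(total) = 115 kg × 3.2 L/kg = 368.0 L
LD = Vd × C = 368.0 × 12.2 = 4490 mg
CL = 0.693 × Vd / t½ = 0.693 × 368.0 / 36.1 = 7.064 L/h
D = CL × Css × τ / F = 7.064 × 12.2 × 4 / 0.95 = 362.9 mg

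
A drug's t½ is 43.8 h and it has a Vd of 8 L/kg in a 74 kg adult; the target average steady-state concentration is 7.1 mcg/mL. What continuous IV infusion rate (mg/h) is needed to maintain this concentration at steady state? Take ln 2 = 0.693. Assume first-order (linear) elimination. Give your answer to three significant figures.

Vd = 8 L/kg × 74 kg = 592.0 L
CL = ln 2 · Vd / t½ = 0.693 × 592.0 / 43.8 = 9.367 L/h
Infusion rate = CL × Css = 9.367 × 7.1 = 66.51 mg/h

66.5 mg/h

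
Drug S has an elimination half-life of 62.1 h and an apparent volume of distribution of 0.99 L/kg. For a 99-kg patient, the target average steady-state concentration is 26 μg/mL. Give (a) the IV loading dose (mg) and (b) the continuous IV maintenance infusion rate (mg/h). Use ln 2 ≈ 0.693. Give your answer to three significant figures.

(a) 2550 mg; (b) 28.4 mg/h

Total Vd = 0.99 × 99 = 98.01 L
LD = Vd × C = 98.01 × 26 = 2548 mg
CL = 0.693 × Vd / t½ = 0.693 × 98.01 / 62.1 = 1.094 L/h
Infusion rate = CL × Css = 1.094 × 26 = 28.44 mg/h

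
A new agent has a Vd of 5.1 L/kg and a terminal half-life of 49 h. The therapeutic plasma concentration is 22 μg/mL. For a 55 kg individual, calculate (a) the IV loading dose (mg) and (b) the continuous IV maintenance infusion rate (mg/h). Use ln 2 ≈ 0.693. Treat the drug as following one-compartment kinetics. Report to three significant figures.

(a) 6170 mg; (b) 87.3 mg/h

Vd(total) = 55 kg × 5.1 L/kg = 280.5 L
LD = Vd × C = 280.5 × 22 = 6171 mg
CL = 0.693 × Vd / t½ = 0.693 × 280.5 / 49 = 3.967 L/h
Infusion rate = CL × Css = 3.967 × 22 = 87.27 mg/h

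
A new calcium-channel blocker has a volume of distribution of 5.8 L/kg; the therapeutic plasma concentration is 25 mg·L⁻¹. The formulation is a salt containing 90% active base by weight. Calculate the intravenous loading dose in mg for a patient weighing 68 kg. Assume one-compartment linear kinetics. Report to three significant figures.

Vd(total) = 68 kg × 5.8 L/kg = 394.4 L
The loading dose fills Vd to the target concentration.
LD = Vd × C / S = 394.4 × 25.00 / 0.9 = 10960 mg

11000 mg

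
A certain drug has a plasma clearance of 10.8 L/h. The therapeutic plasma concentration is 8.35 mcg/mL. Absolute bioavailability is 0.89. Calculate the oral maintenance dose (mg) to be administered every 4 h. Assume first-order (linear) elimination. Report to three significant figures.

405 mg

D = CL × Css × τ / F = 10.80 × 8.35 × 4 / 0.89 = 405.3 mg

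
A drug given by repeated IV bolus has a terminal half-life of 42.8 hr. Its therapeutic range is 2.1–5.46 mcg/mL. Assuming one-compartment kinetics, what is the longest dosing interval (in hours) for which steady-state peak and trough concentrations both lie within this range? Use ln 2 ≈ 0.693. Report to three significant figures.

59.0 h

k = 0.693 / t½ = 0.693 / 42.8 = 0.01619 h⁻¹
Between IV bolus doses, concentration decays as C = C₀·e^(−kτ), so C_peak/C_trough = e^(kτ).
τ_max = ln(C_peak/C_trough) / k = ln(5.46/2.1) / 0.01619 = 0.9555 / 0.01619 = 59.02 h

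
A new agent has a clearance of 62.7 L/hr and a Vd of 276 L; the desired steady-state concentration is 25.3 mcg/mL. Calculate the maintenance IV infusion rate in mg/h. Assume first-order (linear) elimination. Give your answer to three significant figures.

1590 mg/h

Vd does not affect the maintenance rate; only clearance governs steady-state input.
R₀ = 62.70 × 25.3 = 1586 mg/h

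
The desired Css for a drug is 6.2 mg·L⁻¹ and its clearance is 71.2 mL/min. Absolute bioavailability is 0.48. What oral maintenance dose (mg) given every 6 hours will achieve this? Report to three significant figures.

CL = 71.2 mL/min = 71.2 × 0.06 = 4.272 L/h
D = CL × Css × τ / F = 4.272 × 6.2 × 6 / 0.48 = 331.1 mg

331 mg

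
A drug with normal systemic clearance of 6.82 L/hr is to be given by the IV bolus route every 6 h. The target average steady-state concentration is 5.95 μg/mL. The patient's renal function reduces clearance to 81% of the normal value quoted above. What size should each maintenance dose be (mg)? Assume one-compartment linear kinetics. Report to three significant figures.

197 mg

Patient clearance = 0.81 × 6.820 = 5.524 L/h
D = CL × Css × τ = 5.524 × 5.95 × 6 = 197.2 mg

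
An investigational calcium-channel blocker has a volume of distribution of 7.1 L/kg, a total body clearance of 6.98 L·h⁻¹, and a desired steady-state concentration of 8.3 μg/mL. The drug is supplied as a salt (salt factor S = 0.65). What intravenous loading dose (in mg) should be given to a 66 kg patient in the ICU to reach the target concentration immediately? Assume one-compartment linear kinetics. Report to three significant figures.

5980 mg

Vd = 7.1 L/kg × 66 kg = 468.6 L
The loading dose fills Vd to the target concentration; clearance is irrelevant here.
LD = Vd × C / S = 468.6 × 8.300 / 0.65 = 5984 mg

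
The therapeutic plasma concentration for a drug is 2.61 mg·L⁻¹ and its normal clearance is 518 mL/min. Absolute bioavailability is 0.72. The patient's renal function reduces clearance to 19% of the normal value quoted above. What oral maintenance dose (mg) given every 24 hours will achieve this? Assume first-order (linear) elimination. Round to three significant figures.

514 mg

Convert clearance: 518 mL/min × 60 min/h ÷ 1000 mL/L = 31.08 L/h
Patient clearance = 0.19 × 31.08 = 5.905 L/h
At steady state, dose per interval replaces the amount cleared in that interval: F·D/τ = CL·Css.
D = CL × Css × τ / F = 5.905 × 2.61 × 24 / 0.72 = 513.7 mg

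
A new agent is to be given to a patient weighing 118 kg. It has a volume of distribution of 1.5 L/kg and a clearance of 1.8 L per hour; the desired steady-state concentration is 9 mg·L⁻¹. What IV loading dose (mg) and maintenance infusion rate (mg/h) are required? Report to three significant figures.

(a) 1590 mg; (b) 16.2 mg/h

Vd(total) = 118 kg × 1.5 L/kg = 177.0 L
Loading dose = Vd × C = 177.0 × 9 = 1593 mg
Maintenance: replace elimination → rate = CL × Css = 1.800 × 9 = 16.20 mg/h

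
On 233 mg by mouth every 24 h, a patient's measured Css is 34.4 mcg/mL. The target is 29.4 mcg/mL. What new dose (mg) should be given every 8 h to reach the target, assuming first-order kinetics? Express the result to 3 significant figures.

With linear kinetics, Css is proportional to dose rate (D/τ) at fixed clearance.
D₂ = D₁ × (Css,target / Css,current) × (τ₂/τ₁) = 233 × (29.4/34.4) × (8/24) = 66.38 mg

66.4 mg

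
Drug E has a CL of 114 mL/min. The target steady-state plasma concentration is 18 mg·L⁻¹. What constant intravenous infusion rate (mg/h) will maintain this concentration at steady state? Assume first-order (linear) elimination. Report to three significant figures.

CL = 114 mL/min = 114 × 0.06 = 6.840 L/h
Rate = CL × Css = 6.840 × 18 = 123.1 mg/h

123 mg/h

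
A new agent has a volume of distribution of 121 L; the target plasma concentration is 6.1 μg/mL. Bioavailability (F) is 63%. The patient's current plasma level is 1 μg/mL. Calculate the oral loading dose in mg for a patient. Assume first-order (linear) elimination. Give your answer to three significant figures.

980 mg

The loading dose fills Vd to the target concentration.
Concentration deficit ΔC = 6.1 − 1 = 5.100 mg/L
LD = Vd × ΔC / F = 121.0 × 5.100 / 0.63 = 979.5 mg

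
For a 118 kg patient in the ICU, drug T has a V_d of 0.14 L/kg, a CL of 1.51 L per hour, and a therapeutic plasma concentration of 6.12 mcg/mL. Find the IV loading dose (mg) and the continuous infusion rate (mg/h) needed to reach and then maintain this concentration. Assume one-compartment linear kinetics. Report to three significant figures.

Vd(total) = 118 kg × 0.14 L/kg = 16.52 L
LD = Vd · C_target = 16.52 × 6.12 = 101.1 mg
Infusion rate = 1.510 L/h × 6.12 mg/L = 9.241 mg/h

(a) 101 mg; (b) 9.24 mg/h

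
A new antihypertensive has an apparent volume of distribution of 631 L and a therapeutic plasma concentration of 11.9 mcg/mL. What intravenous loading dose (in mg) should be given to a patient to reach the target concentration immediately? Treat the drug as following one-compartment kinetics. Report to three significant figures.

The loading dose fills Vd to the target concentration.
LD = Vd × C = 631.0 × 11.90 = 7509 mg

7510 mg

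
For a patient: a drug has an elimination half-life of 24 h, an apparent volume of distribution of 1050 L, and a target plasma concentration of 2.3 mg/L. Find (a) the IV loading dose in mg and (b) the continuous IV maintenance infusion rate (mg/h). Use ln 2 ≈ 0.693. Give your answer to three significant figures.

LD = Vd × C = 1050 × 2.3 = 2415 mg
CL = 0.693 × Vd / t½ = 0.693 × 1050 / 24 = 30.32 L/h
Infusion rate = CL × Css = 30.32 × 2.3 = 69.74 mg/h

(a) 2420 mg; (b) 69.7 mg/h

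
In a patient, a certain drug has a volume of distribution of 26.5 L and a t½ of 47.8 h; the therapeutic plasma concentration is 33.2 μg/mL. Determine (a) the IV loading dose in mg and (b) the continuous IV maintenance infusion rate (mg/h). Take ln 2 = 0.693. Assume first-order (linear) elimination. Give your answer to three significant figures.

(a) 880 mg; (b) 12.8 mg/h

LD = Vd × C = 26.50 × 33.2 = 879.8 mg
CL = 0.693 × Vd / t½ = 0.693 × 26.50 / 47.8 = 0.3842 L/h
Infusion rate = CL × Css = 0.3842 × 33.2 = 12.76 mg/h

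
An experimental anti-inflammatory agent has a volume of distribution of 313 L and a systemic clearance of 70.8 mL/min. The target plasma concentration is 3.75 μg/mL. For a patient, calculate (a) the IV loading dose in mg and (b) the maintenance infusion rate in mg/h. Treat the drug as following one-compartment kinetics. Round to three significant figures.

(a) 1170 mg; (b) 15.9 mg/h

LD = Vd · C_target = 313.0 × 3.75 = 1174 mg
Convert clearance: 70.8 mL/min × 60 min/h ÷ 1000 mL/L = 4.248 L/h
Maintenance: replace elimination → rate = CL × Css = 4.248 × 3.75 = 15.93 mg/h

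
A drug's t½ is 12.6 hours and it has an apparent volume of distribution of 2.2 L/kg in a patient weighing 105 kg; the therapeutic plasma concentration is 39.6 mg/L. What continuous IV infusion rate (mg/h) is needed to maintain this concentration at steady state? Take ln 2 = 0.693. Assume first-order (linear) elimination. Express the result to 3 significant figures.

503 mg/h

Vd = 2.2 L/kg × 105 kg = 231.0 L
k = 0.693/12.6 = 0.05500 h⁻¹, so CL = k·Vd = 0.05500 × 231.0 = 12.71 L/h
Infusion rate = CL × Css = 12.71 × 39.6 = 503.3 mg/h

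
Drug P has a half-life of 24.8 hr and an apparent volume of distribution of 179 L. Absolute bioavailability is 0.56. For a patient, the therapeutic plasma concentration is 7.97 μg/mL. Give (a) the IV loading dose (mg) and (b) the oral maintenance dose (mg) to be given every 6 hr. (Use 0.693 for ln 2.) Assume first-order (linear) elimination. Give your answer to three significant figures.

(a) 1430 mg; (b) 427 mg

LD = Vd × C = 179.0 × 7.97 = 1427 mg
CL = 0.693 × Vd / t½ = 0.693 × 179.0 / 24.8 = 5.002 L/h
D = CL × Css × τ / F = 5.002 × 7.97 × 6 / 0.56 = 427.1 mg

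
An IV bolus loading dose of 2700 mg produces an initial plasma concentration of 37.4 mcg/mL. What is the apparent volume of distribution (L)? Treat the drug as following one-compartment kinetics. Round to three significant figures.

72.2 L

Immediately after an IV bolus, C₀ = Dose / Vd, so Vd = Dose / C₀.
Vd = 2700 / 37.4 = 72.19 L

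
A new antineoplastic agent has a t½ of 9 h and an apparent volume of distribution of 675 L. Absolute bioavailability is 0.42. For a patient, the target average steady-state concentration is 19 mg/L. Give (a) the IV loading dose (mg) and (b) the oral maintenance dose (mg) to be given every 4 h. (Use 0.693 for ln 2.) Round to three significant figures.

LD = Vd × C = 675.0 × 19 = 12830 mg
CL = 0.693 × Vd / t½ = 0.693 × 675.0 / 9 = 51.98 L/h
D = CL × Css × τ / F = 51.98 × 19 × 4 / 0.42 = 9406 mg

(a) 12800 mg; (b) 9410 mg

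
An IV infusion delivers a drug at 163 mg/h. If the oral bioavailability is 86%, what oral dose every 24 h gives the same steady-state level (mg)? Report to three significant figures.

4550 mg

To maintain the same Css, the systemic dosing rate must be unchanged: F·D/τ = infusion rate.
D = rate × τ / F = 163 × 24 / 0.86 = 4549 mg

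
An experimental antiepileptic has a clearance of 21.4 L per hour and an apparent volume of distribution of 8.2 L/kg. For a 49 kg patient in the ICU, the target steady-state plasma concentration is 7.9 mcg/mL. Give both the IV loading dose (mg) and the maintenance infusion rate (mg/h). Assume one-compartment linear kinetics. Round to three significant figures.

Total Vd = 8.2 × 49 = 401.8 L
Loading dose = Vd × C = 401.8 × 7.9 = 3174 mg
Maintenance infusion rate = CL × Css = 21.40 × 7.9 = 169.1 mg/h

(a) 3170 mg; (b) 169 mg/h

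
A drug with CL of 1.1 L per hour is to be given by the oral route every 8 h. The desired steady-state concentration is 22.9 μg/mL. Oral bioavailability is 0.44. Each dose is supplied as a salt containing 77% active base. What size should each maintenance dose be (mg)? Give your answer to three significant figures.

595 mg

D = CL × Css × τ / F / S = 1.100 × 22.9 × 8 / 0.44 / 0.77 = 594.8 mg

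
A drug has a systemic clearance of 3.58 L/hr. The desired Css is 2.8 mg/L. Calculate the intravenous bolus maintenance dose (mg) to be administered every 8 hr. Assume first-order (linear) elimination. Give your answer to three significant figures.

80.2 mg

D = CL × Css × τ = 3.580 × 2.8 × 8 = 80.19 mg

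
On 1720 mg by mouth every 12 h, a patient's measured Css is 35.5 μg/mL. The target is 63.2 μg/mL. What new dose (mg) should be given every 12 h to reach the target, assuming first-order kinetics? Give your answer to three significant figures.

3060 mg

For first-order elimination, Css ∝ F·D/(CL·τ); F and CL are unchanged, so Css ∝ D/τ.
D₂ = D₁ × (Css,target / Css,current) = 1720 × 63.2/35.5 = 3062 mg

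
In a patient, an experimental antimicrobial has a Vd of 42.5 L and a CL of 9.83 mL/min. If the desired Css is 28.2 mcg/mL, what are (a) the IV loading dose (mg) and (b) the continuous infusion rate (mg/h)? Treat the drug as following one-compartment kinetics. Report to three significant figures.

(a) 1200 mg; (b) 16.6 mg/h

Loading dose = Vd × C = 42.50 × 28.2 = 1199 mg
Convert clearance: 9.83 mL/min × 60 min/h ÷ 1000 mL/L = 0.5898 L/h
Maintenance infusion rate = CL × Css = 0.5898 × 28.2 = 16.63 mg/h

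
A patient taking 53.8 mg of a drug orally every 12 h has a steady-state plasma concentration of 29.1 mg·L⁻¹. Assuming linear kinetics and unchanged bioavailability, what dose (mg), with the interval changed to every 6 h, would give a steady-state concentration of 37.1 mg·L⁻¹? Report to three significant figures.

For first-order elimination, Css ∝ F·D/(CL·τ); F and CL are unchanged, so Css ∝ D/τ.
D₂ = D₁ × (Css,target / Css,current) × (τ₂/τ₁) = 53.8 × (37.1/29.1) × (6/12) = 34.30 mg

34.3 mg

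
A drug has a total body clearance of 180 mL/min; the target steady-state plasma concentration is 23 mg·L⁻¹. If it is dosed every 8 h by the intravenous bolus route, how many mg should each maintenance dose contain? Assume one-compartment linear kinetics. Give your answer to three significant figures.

1990 mg

Convert clearance: 180 mL/min × 60 min/h ÷ 1000 mL/L = 10.80 L/h
At steady state, dose per interval replaces the amount cleared in that interval: D/τ = CL·Css.
D = CL × Css × τ = 10.80 × 23 × 8 = 1987 mg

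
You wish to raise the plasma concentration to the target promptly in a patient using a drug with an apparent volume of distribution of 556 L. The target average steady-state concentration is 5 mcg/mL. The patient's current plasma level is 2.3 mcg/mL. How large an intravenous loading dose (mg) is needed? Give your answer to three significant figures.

1500 mg

The loading dose fills Vd to the target concentration.
Concentration deficit ΔC = 5 − 2.3 = 2.700 mg/L
LD = Vd × ΔC = 556.0 × 2.700 = 1501 mg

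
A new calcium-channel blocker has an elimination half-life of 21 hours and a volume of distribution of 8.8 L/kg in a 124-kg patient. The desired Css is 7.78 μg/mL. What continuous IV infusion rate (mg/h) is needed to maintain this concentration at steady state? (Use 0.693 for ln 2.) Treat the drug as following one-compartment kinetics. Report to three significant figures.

Total Vd = 8.8 × 124 = 1091 L
CL = 0.693 × Vd / t½ = 0.693 × 1091 / 21 = 36.00 L/h
Infusion rate = CL × Css = 36.00 × 7.78 = 280.1 mg/h

280 mg/h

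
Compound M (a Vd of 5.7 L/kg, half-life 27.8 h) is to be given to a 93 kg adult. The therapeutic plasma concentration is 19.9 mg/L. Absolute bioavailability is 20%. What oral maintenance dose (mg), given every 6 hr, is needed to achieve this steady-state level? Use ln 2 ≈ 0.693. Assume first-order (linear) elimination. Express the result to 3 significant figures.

7890 mg

Vd(total) = 93 kg × 5.7 L/kg = 530.1 L
k = 0.693/27.8 = 0.02493 h⁻¹, so CL = k·Vd = 0.02493 × 530.1 = 13.22 L/h
D = CL × Css × τ / F = 13.22 × 19.9 × 6 / 0.2 = 7892 mg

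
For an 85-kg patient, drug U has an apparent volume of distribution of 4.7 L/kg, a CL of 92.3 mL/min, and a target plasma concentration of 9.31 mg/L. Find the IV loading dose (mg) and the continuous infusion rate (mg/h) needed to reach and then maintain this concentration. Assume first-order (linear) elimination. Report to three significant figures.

Vd(total) = 85 kg × 4.7 L/kg = 399.5 L
Loading: fill Vd to C_target → 399.5 L × 9.31 mg/L = 3719 mg
Convert clearance: 92.3 mL/min × 60 min/h ÷ 1000 mL/L = 5.538 L/h
Maintenance: replace elimination → rate = CL × Css = 5.538 × 9.31 = 51.56 mg/h

(a) 3720 mg; (b) 51.6 mg/h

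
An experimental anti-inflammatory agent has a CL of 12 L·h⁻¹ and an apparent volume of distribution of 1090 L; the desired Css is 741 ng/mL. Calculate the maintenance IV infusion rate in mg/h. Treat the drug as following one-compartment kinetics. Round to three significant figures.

8.89 mg/h

C = 741 ng/mL = 0.7410 mg/L
Infusion rate = CL · Css = 12.00 L/h × 0.741 mg/L = 8.892 mg/h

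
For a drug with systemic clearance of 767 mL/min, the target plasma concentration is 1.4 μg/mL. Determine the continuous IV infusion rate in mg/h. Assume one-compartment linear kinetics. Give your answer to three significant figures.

Convert clearance: 767 mL/min × 60 min/h ÷ 1000 mL/L = 46.02 L/h
At steady state, infusion rate equals elimination rate: rate in = CL × Css.
R₀ = 46.02 × 1.4 = 64.43 mg/h

64.4 mg/h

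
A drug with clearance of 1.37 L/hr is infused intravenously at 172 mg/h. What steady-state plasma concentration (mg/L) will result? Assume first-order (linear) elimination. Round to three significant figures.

Css = rate / CL = 172 / 1.370 = 125.5 mg/L

126 mg/L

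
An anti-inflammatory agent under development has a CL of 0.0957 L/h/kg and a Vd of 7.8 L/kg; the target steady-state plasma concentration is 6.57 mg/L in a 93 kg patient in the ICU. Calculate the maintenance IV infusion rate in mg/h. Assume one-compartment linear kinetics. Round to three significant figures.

CL = 0.0957 L/h/kg × 93 kg = 8.900 L/h
Vd does not affect the maintenance rate; only clearance governs steady-state input.
Rate = CL × Css = 8.900 × 6.57 = 58.47 mg/h

58.5 mg/h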